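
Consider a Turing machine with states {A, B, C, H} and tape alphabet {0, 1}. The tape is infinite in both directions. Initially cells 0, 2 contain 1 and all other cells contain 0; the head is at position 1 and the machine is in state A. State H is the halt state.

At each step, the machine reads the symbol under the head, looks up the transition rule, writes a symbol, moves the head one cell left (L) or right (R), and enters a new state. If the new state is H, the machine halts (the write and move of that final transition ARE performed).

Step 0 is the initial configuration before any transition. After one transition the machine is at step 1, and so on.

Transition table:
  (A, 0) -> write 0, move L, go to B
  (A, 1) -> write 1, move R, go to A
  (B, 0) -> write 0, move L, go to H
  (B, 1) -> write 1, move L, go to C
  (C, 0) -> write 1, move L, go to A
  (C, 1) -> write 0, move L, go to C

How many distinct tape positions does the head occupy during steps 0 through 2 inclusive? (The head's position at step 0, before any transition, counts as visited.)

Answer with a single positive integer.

Answer: 3

Derivation:
Step 1: in state A at pos 1, read 0 -> (A,0)->write 0,move L,goto B. Now: state=B, head=0, tape[-1..3]=01010 (head:  ^)
Step 2: in state B at pos 0, read 1 -> (B,1)->write 1,move L,goto C. Now: state=C, head=-1, tape[-2..3]=001010 (head:  ^)
Head positions at steps 0..2: starting at 1, distinct positions visited = {-1, 0, 1} -> 3 position(s)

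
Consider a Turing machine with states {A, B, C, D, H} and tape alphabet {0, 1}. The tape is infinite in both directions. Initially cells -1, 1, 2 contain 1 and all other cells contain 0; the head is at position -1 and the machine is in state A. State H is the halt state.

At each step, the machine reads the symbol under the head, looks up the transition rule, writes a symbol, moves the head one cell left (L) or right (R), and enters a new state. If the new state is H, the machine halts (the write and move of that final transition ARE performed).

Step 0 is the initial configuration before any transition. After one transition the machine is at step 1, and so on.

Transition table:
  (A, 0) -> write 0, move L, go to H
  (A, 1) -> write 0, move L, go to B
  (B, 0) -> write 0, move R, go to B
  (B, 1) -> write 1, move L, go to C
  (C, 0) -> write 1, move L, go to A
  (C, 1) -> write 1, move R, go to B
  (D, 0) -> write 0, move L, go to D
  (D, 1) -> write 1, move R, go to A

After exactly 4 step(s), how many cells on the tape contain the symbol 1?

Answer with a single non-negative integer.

Answer: 2

Derivation:
Step 1: in state A at pos -1, read 1 -> (A,1)->write 0,move L,goto B. Now: state=B, head=-2, tape[-3..3]=0000110 (head:  ^)
Step 2: in state B at pos -2, read 0 -> (B,0)->write 0,move R,goto B. Now: state=B, head=-1, tape[-3..3]=0000110 (head:   ^)
Step 3: in state B at pos -1, read 0 -> (B,0)->write 0,move R,goto B. Now: state=B, head=0, tape[-3..3]=0000110 (head:    ^)
Step 4: in state B at pos 0, read 0 -> (B,0)->write 0,move R,goto B. Now: state=B, head=1, tape[-3..3]=0000110 (head:     ^)
Cells containing 1 after step 4: {1, 2} -> 2 cell(s)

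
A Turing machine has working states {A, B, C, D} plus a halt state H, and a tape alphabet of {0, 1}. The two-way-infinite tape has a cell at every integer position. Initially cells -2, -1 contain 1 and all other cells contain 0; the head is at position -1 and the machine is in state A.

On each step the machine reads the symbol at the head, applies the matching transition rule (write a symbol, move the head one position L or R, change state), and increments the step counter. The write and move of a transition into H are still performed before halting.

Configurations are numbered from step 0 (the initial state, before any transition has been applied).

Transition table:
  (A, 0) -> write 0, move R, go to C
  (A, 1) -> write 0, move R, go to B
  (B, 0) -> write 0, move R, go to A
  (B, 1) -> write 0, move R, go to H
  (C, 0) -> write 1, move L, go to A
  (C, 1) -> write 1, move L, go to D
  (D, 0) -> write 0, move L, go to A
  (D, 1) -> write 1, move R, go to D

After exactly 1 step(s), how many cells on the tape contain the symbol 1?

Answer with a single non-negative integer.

Answer: 1

Derivation:
Step 1: in state A at pos -1, read 1 -> (A,1)->write 0,move R,goto B. Now: state=B, head=0, tape[-3..1]=01000 (head:    ^)
Cells containing 1 after step 1: {-2} -> 1 cell(s)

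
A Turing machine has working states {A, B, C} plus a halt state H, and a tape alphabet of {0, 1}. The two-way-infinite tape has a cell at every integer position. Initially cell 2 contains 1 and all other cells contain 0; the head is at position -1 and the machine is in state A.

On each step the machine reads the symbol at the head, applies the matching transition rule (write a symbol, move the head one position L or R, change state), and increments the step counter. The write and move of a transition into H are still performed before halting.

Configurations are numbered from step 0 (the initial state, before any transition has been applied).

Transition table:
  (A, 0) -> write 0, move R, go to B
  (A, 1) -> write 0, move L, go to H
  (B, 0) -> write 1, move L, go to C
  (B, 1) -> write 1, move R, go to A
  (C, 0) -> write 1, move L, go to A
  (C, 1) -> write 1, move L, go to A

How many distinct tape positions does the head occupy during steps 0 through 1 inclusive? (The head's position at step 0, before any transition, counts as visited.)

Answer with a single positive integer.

Answer: 2

Derivation:
Step 1: in state A at pos -1, read 0 -> (A,0)->write 0,move R,goto B. Now: state=B, head=0, tape[-2..3]=000010 (head:   ^)
Head positions at steps 0..1: starting at -1, distinct positions visited = {-1, 0} -> 2 position(s)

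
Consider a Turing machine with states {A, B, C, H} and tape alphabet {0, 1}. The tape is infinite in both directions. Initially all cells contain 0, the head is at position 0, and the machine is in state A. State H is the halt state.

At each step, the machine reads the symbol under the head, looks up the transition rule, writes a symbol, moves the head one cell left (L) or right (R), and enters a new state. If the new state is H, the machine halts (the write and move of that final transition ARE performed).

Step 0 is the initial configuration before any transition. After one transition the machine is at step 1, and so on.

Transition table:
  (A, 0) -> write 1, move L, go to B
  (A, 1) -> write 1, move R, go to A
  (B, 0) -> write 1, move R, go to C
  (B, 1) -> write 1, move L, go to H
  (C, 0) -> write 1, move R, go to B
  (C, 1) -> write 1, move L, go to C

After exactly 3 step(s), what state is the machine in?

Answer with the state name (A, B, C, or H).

Step 1: in state A at pos 0, read 0 -> (A,0)->write 1,move L,goto B. Now: state=B, head=-1, tape[-2..1]=0010 (head:  ^)
Step 2: in state B at pos -1, read 0 -> (B,0)->write 1,move R,goto C. Now: state=C, head=0, tape[-2..1]=0110 (head:   ^)
Step 3: in state C at pos 0, read 1 -> (C,1)->write 1,move L,goto C. Now: state=C, head=-1, tape[-2..1]=0110 (head:  ^)

Answer: C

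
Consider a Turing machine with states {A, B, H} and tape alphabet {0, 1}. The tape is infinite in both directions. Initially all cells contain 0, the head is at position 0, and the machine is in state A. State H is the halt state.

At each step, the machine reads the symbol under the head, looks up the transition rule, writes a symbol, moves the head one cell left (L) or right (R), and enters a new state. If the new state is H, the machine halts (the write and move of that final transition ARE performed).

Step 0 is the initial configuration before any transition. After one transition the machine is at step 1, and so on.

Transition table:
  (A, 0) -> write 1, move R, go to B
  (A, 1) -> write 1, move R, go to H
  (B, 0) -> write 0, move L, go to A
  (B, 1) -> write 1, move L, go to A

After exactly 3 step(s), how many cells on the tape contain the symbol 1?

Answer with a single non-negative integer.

Answer: 1

Derivation:
Step 1: in state A at pos 0, read 0 -> (A,0)->write 1,move R,goto B. Now: state=B, head=1, tape[-1..2]=0100 (head:   ^)
Step 2: in state B at pos 1, read 0 -> (B,0)->write 0,move L,goto A. Now: state=A, head=0, tape[-1..2]=0100 (head:  ^)
Step 3: in state A at pos 0, read 1 -> (A,1)->write 1,move R,goto H. Now: state=H, head=1, tape[-1..2]=0100 (head:   ^)
Cells containing 1 after step 3: {0} -> 1 cell(s)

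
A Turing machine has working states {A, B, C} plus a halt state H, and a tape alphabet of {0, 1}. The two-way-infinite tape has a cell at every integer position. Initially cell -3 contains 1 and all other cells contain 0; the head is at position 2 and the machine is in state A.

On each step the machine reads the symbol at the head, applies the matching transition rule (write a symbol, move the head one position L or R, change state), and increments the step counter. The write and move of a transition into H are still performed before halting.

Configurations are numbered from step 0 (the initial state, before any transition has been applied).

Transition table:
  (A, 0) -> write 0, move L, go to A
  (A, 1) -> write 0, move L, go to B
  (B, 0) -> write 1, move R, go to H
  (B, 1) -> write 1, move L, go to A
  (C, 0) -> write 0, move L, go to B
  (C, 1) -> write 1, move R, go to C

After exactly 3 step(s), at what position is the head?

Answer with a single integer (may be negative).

Step 1: in state A at pos 2, read 0 -> (A,0)->write 0,move L,goto A. Now: state=A, head=1, tape[-4..3]=01000000 (head:      ^)
Step 2: in state A at pos 1, read 0 -> (A,0)->write 0,move L,goto A. Now: state=A, head=0, tape[-4..3]=01000000 (head:     ^)
Step 3: in state A at pos 0, read 0 -> (A,0)->write 0,move L,goto A. Now: state=A, head=-1, tape[-4..3]=01000000 (head:    ^)

Answer: -1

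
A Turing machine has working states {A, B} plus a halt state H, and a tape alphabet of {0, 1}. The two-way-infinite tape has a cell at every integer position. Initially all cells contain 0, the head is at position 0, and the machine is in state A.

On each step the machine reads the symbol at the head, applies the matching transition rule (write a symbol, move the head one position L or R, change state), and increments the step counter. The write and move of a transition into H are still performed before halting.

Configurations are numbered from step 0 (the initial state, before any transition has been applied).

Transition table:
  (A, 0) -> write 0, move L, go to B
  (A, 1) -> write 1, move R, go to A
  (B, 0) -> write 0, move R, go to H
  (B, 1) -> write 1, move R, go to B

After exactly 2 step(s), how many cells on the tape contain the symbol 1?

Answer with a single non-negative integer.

Step 1: in state A at pos 0, read 0 -> (A,0)->write 0,move L,goto B. Now: state=B, head=-1, tape[-2..1]=0000 (head:  ^)
Step 2: in state B at pos -1, read 0 -> (B,0)->write 0,move R,goto H. Now: state=H, head=0, tape[-2..1]=0000 (head:   ^)
No cell contains 1 after step 2 -> 0 cell(s)

Answer: 0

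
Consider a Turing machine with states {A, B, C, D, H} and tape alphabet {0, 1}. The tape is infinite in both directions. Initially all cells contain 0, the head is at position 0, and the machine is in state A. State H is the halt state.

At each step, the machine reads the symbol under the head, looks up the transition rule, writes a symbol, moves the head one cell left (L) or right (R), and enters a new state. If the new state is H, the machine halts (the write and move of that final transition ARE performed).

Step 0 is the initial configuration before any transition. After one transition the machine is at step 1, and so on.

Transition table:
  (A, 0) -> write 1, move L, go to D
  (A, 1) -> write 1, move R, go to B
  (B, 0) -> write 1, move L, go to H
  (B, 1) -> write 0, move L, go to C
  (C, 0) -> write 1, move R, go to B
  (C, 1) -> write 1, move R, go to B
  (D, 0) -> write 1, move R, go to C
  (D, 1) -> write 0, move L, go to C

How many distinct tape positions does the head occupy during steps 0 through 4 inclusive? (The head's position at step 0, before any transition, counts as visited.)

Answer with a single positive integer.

Answer: 3

Derivation:
Step 1: in state A at pos 0, read 0 -> (A,0)->write 1,move L,goto D. Now: state=D, head=-1, tape[-2..1]=0010 (head:  ^)
Step 2: in state D at pos -1, read 0 -> (D,0)->write 1,move R,goto C. Now: state=C, head=0, tape[-2..1]=0110 (head:   ^)
Step 3: in state C at pos 0, read 1 -> (C,1)->write 1,move R,goto B. Now: state=B, head=1, tape[-2..2]=01100 (head:    ^)
Step 4: in state B at pos 1, read 0 -> (B,0)->write 1,move L,goto H. Now: state=H, head=0, tape[-2..2]=01110 (head:   ^)
Head positions at steps 0..4: starting at 0, distinct positions visited = {-1, 0, 1} -> 3 position(s)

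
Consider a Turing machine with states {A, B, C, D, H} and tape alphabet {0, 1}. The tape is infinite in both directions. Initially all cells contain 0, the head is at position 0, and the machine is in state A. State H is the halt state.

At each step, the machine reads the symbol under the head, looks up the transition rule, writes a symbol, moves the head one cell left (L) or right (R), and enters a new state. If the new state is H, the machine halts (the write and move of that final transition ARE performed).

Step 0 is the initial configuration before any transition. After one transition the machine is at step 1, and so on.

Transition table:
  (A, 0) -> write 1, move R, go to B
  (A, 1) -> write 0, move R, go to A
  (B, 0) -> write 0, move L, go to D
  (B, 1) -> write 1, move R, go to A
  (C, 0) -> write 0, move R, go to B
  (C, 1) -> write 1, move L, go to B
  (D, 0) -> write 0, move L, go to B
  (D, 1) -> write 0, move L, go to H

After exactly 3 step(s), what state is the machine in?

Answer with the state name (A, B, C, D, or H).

Step 1: in state A at pos 0, read 0 -> (A,0)->write 1,move R,goto B. Now: state=B, head=1, tape[-1..2]=0100 (head:   ^)
Step 2: in state B at pos 1, read 0 -> (B,0)->write 0,move L,goto D. Now: state=D, head=0, tape[-1..2]=0100 (head:  ^)
Step 3: in state D at pos 0, read 1 -> (D,1)->write 0,move L,goto H. Now: state=H, head=-1, tape[-2..2]=00000 (head:  ^)

Answer: H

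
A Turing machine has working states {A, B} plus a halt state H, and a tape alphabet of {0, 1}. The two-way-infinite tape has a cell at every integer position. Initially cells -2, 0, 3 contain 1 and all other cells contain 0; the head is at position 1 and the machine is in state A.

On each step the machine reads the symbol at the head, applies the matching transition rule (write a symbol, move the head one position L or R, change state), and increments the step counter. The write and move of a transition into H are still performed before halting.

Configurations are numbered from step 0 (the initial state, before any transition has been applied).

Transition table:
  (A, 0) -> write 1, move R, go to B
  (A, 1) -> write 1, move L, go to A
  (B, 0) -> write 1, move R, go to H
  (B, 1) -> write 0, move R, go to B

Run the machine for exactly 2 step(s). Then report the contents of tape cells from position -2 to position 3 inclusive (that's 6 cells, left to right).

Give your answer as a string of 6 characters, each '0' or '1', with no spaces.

Step 1: in state A at pos 1, read 0 -> (A,0)->write 1,move R,goto B. Now: state=B, head=2, tape[-3..4]=01011010 (head:      ^)
Step 2: in state B at pos 2, read 0 -> (B,0)->write 1,move R,goto H. Now: state=H, head=3, tape[-3..4]=01011110 (head:       ^)

Answer: 101111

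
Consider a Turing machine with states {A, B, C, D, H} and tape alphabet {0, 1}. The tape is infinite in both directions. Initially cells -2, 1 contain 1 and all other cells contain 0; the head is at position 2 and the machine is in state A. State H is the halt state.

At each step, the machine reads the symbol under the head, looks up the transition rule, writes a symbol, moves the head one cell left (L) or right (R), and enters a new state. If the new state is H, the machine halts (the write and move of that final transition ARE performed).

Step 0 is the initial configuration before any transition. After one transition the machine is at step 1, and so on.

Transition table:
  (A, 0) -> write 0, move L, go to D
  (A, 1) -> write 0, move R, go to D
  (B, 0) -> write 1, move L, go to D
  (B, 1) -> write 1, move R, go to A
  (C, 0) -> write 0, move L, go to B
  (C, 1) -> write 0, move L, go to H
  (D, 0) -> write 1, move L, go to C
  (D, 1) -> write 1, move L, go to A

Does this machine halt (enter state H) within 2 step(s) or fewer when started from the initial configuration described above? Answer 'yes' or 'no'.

Step 1: in state A at pos 2, read 0 -> (A,0)->write 0,move L,goto D. Now: state=D, head=1, tape[-3..3]=0100100 (head:     ^)
Step 2: in state D at pos 1, read 1 -> (D,1)->write 1,move L,goto A. Now: state=A, head=0, tape[-3..3]=0100100 (head:    ^)
After 2 step(s): state = A (not H) -> not halted within 2 -> no

Answer: no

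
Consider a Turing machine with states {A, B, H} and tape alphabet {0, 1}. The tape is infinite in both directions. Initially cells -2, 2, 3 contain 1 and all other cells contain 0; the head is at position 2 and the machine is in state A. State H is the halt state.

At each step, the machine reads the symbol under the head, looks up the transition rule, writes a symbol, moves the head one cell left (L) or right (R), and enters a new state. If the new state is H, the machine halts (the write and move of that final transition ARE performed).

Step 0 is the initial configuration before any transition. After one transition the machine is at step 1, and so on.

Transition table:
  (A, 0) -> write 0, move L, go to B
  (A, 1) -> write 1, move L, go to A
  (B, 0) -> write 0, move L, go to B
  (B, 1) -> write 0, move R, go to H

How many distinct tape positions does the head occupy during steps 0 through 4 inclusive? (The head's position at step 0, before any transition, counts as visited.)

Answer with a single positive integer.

Step 1: in state A at pos 2, read 1 -> (A,1)->write 1,move L,goto A. Now: state=A, head=1, tape[-3..4]=01000110 (head:     ^)
Step 2: in state A at pos 1, read 0 -> (A,0)->write 0,move L,goto B. Now: state=B, head=0, tape[-3..4]=01000110 (head:    ^)
Step 3: in state B at pos 0, read 0 -> (B,0)->write 0,move L,goto B. Now: state=B, head=-1, tape[-3..4]=01000110 (head:   ^)
Step 4: in state B at pos -1, read 0 -> (B,0)->write 0,move L,goto B. Now: state=B, head=-2, tape[-3..4]=01000110 (head:  ^)
Head positions at steps 0..4: starting at 2, distinct positions visited = {-2, -1, 0, 1, 2} -> 5 position(s)

Answer: 5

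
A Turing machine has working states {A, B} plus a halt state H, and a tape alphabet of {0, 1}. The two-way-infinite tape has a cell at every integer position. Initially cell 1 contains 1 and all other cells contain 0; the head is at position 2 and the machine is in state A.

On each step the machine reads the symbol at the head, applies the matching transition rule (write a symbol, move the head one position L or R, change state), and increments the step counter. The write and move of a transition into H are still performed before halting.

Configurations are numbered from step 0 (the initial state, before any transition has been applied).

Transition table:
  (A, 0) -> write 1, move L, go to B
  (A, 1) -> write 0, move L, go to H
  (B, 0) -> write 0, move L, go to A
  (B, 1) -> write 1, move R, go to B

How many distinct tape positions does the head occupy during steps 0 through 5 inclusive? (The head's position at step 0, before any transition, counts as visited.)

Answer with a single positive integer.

Answer: 3

Derivation:
Step 1: in state A at pos 2, read 0 -> (A,0)->write 1,move L,goto B. Now: state=B, head=1, tape[0..3]=0110 (head:  ^)
Step 2: in state B at pos 1, read 1 -> (B,1)->write 1,move R,goto B. Now: state=B, head=2, tape[0..3]=0110 (head:   ^)
Step 3: in state B at pos 2, read 1 -> (B,1)->write 1,move R,goto B. Now: state=B, head=3, tape[0..4]=01100 (head:    ^)
Step 4: in state B at pos 3, read 0 -> (B,0)->write 0,move L,goto A. Now: state=A, head=2, tape[0..4]=01100 (head:   ^)
Step 5: in state A at pos 2, read 1 -> (A,1)->write 0,move L,goto H. Now: state=H, head=1, tape[0..4]=01000 (head:  ^)
Head positions at steps 0..5: starting at 2, distinct positions visited = {1, 2, 3} -> 3 position(s)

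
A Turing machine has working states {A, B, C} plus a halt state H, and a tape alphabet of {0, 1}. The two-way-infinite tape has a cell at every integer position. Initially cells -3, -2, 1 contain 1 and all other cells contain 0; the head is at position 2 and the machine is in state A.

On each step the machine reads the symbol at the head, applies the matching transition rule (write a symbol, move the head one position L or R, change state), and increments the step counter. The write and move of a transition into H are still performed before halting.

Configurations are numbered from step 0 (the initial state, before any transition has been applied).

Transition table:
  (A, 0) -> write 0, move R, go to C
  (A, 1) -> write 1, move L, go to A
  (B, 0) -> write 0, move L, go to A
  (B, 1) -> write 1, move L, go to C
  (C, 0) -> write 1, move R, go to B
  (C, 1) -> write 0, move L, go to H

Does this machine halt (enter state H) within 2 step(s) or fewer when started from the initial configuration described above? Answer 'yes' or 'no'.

Answer: no

Derivation:
Step 1: in state A at pos 2, read 0 -> (A,0)->write 0,move R,goto C. Now: state=C, head=3, tape[-4..4]=011001000 (head:        ^)
Step 2: in state C at pos 3, read 0 -> (C,0)->write 1,move R,goto B. Now: state=B, head=4, tape[-4..5]=0110010100 (head:         ^)
After 2 step(s): state = B (not H) -> not halted within 2 -> no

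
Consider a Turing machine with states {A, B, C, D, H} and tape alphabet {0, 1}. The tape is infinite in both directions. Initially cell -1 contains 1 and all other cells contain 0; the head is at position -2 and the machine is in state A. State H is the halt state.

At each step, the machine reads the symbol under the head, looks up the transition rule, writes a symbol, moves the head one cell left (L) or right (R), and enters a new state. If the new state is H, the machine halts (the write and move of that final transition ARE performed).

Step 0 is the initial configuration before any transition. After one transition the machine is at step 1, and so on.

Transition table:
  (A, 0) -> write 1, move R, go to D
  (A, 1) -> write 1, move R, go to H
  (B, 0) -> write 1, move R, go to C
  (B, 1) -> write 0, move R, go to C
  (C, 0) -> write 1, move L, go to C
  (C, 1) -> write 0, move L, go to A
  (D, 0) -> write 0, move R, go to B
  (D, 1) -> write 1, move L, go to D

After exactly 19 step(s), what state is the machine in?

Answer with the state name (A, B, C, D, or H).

Step 1: in state A at pos -2, read 0 -> (A,0)->write 1,move R,goto D. Now: state=D, head=-1, tape[-3..0]=0110 (head:   ^)
Step 2: in state D at pos -1, read 1 -> (D,1)->write 1,move L,goto D. Now: state=D, head=-2, tape[-3..0]=0110 (head:  ^)
Step 3: in state D at pos -2, read 1 -> (D,1)->write 1,move L,goto D. Now: state=D, head=-3, tape[-4..0]=00110 (head:  ^)
Step 4: in state D at pos -3, read 0 -> (D,0)->write 0,move R,goto B. Now: state=B, head=-2, tape[-4..0]=00110 (head:   ^)
Step 5: in state B at pos -2, read 1 -> (B,1)->write 0,move R,goto C. Now: state=C, head=-1, tape[-4..0]=00010 (head:    ^)
Step 6: in state C at pos -1, read 1 -> (C,1)->write 0,move L,goto A. Now: state=A, head=-2, tape[-4..0]=00000 (head:   ^)
Step 7: in state A at pos -2, read 0 -> (A,0)->write 1,move R,goto D. Now: state=D, head=-1, tape[-4..0]=00100 (head:    ^)
Step 8: in state D at pos -1, read 0 -> (D,0)->write 0,move R,goto B. Now: state=B, head=0, tape[-4..1]=001000 (head:     ^)
Step 9: in state B at pos 0, read 0 -> (B,0)->write 1,move R,goto C. Now: state=C, head=1, tape[-4..2]=0010100 (head:      ^)
Step 10: in state C at pos 1, read 0 -> (C,0)->write 1,move L,goto C. Now: state=C, head=0, tape[-4..2]=0010110 (head:     ^)
Step 11: in state C at pos 0, read 1 -> (C,1)->write 0,move L,goto A. Now: state=A, head=-1, tape[-4..2]=0010010 (head:    ^)
Step 12: in state A at pos -1, read 0 -> (A,0)->write 1,move R,goto D. Now: state=D, head=0, tape[-4..2]=0011010 (head:     ^)
Step 13: in state D at pos 0, read 0 -> (D,0)->write 0,move R,goto B. Now: state=B, head=1, tape[-4..2]=0011010 (head:      ^)
Step 14: in state B at pos 1, read 1 -> (B,1)->write 0,move R,goto C. Now: state=C, head=2, tape[-4..3]=00110000 (head:       ^)
Step 15: in state C at pos 2, read 0 -> (C,0)->write 1,move L,goto C. Now: state=C, head=1, tape[-4..3]=00110010 (head:      ^)
Step 16: in state C at pos 1, read 0 -> (C,0)->write 1,move L,goto C. Now: state=C, head=0, tape[-4..3]=00110110 (head:     ^)
Step 17: in state C at pos 0, read 0 -> (C,0)->write 1,move L,goto C. Now: state=C, head=-1, tape[-4..3]=00111110 (head:    ^)
Step 18: in state C at pos -1, read 1 -> (C,1)->write 0,move L,goto A. Now: state=A, head=-2, tape[-4..3]=00101110 (head:   ^)
Step 19: in state A at pos -2, read 1 -> (A,1)->write 1,move R,goto H. Now: state=H, head=-1, tape[-4..3]=00101110 (head:    ^)

Answer: H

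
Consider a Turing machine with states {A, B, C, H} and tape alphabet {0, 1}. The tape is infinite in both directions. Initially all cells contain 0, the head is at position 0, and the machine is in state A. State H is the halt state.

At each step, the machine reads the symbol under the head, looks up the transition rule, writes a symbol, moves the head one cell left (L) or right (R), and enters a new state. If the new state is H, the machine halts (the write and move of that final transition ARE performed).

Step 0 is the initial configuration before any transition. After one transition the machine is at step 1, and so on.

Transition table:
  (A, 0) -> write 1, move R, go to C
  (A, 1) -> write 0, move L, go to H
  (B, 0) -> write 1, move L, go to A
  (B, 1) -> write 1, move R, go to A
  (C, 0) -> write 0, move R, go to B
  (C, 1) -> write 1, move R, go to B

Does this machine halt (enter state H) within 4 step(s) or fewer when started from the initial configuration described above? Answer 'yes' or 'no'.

Answer: no

Derivation:
Step 1: in state A at pos 0, read 0 -> (A,0)->write 1,move R,goto C. Now: state=C, head=1, tape[-1..2]=0100 (head:   ^)
Step 2: in state C at pos 1, read 0 -> (C,0)->write 0,move R,goto B. Now: state=B, head=2, tape[-1..3]=01000 (head:    ^)
Step 3: in state B at pos 2, read 0 -> (B,0)->write 1,move L,goto A. Now: state=A, head=1, tape[-1..3]=01010 (head:   ^)
Step 4: in state A at pos 1, read 0 -> (A,0)->write 1,move R,goto C. Now: state=C, head=2, tape[-1..3]=01110 (head:    ^)
After 4 step(s): state = C (not H) -> not halted within 4 -> no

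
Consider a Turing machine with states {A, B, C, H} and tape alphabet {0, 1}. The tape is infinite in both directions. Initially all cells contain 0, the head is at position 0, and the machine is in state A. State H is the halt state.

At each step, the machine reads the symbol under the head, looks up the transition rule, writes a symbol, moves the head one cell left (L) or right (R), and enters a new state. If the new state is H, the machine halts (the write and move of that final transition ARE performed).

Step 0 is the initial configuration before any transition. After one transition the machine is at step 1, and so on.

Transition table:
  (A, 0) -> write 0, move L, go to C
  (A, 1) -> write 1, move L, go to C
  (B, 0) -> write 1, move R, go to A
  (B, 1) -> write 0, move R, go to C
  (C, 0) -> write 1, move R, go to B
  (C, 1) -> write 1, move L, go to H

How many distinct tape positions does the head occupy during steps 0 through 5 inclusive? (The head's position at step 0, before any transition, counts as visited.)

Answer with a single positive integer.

Answer: 3

Derivation:
Step 1: in state A at pos 0, read 0 -> (A,0)->write 0,move L,goto C. Now: state=C, head=-1, tape[-2..1]=0000 (head:  ^)
Step 2: in state C at pos -1, read 0 -> (C,0)->write 1,move R,goto B. Now: state=B, head=0, tape[-2..1]=0100 (head:   ^)
Step 3: in state B at pos 0, read 0 -> (B,0)->write 1,move R,goto A. Now: state=A, head=1, tape[-2..2]=01100 (head:    ^)
Step 4: in state A at pos 1, read 0 -> (A,0)->write 0,move L,goto C. Now: state=C, head=0, tape[-2..2]=01100 (head:   ^)
Step 5: in state C at pos 0, read 1 -> (C,1)->write 1,move L,goto H. Now: state=H, head=-1, tape[-2..2]=01100 (head:  ^)
Head positions at steps 0..5: starting at 0, distinct positions visited = {-1, 0, 1} -> 3 position(s)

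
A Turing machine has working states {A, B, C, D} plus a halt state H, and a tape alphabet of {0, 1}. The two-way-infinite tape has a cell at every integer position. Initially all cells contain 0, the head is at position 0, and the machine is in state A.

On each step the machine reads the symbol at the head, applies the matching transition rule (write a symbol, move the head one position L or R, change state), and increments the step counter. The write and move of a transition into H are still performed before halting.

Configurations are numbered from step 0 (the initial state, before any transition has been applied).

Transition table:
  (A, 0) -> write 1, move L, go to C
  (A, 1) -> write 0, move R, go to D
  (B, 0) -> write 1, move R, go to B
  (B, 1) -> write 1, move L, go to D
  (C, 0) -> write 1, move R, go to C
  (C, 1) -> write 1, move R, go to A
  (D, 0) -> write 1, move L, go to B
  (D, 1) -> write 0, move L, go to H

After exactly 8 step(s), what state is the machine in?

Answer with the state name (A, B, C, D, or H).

Answer: B

Derivation:
Step 1: in state A at pos 0, read 0 -> (A,0)->write 1,move L,goto C. Now: state=C, head=-1, tape[-2..1]=0010 (head:  ^)
Step 2: in state C at pos -1, read 0 -> (C,0)->write 1,move R,goto C. Now: state=C, head=0, tape[-2..1]=0110 (head:   ^)
Step 3: in state C at pos 0, read 1 -> (C,1)->write 1,move R,goto A. Now: state=A, head=1, tape[-2..2]=01100 (head:    ^)
Step 4: in state A at pos 1, read 0 -> (A,0)->write 1,move L,goto C. Now: state=C, head=0, tape[-2..2]=01110 (head:   ^)
Step 5: in state C at pos 0, read 1 -> (C,1)->write 1,move R,goto A. Now: state=A, head=1, tape[-2..2]=01110 (head:    ^)
Step 6: in state A at pos 1, read 1 -> (A,1)->write 0,move R,goto D. Now: state=D, head=2, tape[-2..3]=011000 (head:     ^)
Step 7: in state D at pos 2, read 0 -> (D,0)->write 1,move L,goto B. Now: state=B, head=1, tape[-2..3]=011010 (head:    ^)
Step 8: in state B at pos 1, read 0 -> (B,0)->write 1,move R,goto B. Now: state=B, head=2, tape[-2..3]=011110 (head:     ^)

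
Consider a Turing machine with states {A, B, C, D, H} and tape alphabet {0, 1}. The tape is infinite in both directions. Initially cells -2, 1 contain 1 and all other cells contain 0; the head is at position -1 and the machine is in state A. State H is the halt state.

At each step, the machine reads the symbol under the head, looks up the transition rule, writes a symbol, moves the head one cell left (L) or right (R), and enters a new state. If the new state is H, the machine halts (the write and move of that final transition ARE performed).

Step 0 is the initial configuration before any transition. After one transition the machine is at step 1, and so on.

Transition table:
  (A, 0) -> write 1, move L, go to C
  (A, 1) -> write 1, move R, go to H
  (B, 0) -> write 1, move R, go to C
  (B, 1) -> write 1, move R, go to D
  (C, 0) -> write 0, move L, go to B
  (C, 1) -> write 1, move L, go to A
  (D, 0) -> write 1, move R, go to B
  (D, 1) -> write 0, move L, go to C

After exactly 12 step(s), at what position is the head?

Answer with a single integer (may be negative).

Answer: -3

Derivation:
Step 1: in state A at pos -1, read 0 -> (A,0)->write 1,move L,goto C. Now: state=C, head=-2, tape[-3..2]=011010 (head:  ^)
Step 2: in state C at pos -2, read 1 -> (C,1)->write 1,move L,goto A. Now: state=A, head=-3, tape[-4..2]=0011010 (head:  ^)
Step 3: in state A at pos -3, read 0 -> (A,0)->write 1,move L,goto C. Now: state=C, head=-4, tape[-5..2]=00111010 (head:  ^)
Step 4: in state C at pos -4, read 0 -> (C,0)->write 0,move L,goto B. Now: state=B, head=-5, tape[-6..2]=000111010 (head:  ^)
Step 5: in state B at pos -5, read 0 -> (B,0)->write 1,move R,goto C. Now: state=C, head=-4, tape[-6..2]=010111010 (head:   ^)
Step 6: in state C at pos -4, read 0 -> (C,0)->write 0,move L,goto B. Now: state=B, head=-5, tape[-6..2]=010111010 (head:  ^)
Step 7: in state B at pos -5, read 1 -> (B,1)->write 1,move R,goto D. Now: state=D, head=-4, tape[-6..2]=010111010 (head:   ^)
Step 8: in state D at pos -4, read 0 -> (D,0)->write 1,move R,goto B. Now: state=B, head=-3, tape[-6..2]=011111010 (head:    ^)
Step 9: in state B at pos -3, read 1 -> (B,1)->write 1,move R,goto D. Now: state=D, head=-2, tape[-6..2]=011111010 (head:     ^)
Step 10: in state D at pos -2, read 1 -> (D,1)->write 0,move L,goto C. Now: state=C, head=-3, tape[-6..2]=011101010 (head:    ^)
Step 11: in state C at pos -3, read 1 -> (C,1)->write 1,move L,goto A. Now: state=A, head=-4, tape[-6..2]=011101010 (head:   ^)
Step 12: in state A at pos -4, read 1 -> (A,1)->write 1,move R,goto H. Now: state=H, head=-3, tape[-6..2]=011101010 (head:    ^)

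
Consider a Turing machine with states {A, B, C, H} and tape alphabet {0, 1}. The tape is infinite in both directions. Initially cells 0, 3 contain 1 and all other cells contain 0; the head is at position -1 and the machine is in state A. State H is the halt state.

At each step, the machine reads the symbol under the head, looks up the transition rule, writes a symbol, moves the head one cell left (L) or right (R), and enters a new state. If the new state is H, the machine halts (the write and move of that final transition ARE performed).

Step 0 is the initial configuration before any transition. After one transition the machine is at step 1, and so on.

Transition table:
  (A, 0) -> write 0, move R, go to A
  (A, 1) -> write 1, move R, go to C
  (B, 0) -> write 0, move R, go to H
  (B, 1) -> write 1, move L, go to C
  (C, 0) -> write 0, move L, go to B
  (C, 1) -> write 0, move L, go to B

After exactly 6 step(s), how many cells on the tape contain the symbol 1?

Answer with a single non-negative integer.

Answer: 2

Derivation:
Step 1: in state A at pos -1, read 0 -> (A,0)->write 0,move R,goto A. Now: state=A, head=0, tape[-2..4]=0010010 (head:   ^)
Step 2: in state A at pos 0, read 1 -> (A,1)->write 1,move R,goto C. Now: state=C, head=1, tape[-2..4]=0010010 (head:    ^)
Step 3: in state C at pos 1, read 0 -> (C,0)->write 0,move L,goto B. Now: state=B, head=0, tape[-2..4]=0010010 (head:   ^)
Step 4: in state B at pos 0, read 1 -> (B,1)->write 1,move L,goto C. Now: state=C, head=-1, tape[-2..4]=0010010 (head:  ^)
Step 5: in state C at pos -1, read 0 -> (C,0)->write 0,move L,goto B. Now: state=B, head=-2, tape[-3..4]=00010010 (head:  ^)
Step 6: in state B at pos -2, read 0 -> (B,0)->write 0,move R,goto H. Now: state=H, head=-1, tape[-3..4]=00010010 (head:   ^)
Cells containing 1 after step 6: {0, 3} -> 2 cell(s)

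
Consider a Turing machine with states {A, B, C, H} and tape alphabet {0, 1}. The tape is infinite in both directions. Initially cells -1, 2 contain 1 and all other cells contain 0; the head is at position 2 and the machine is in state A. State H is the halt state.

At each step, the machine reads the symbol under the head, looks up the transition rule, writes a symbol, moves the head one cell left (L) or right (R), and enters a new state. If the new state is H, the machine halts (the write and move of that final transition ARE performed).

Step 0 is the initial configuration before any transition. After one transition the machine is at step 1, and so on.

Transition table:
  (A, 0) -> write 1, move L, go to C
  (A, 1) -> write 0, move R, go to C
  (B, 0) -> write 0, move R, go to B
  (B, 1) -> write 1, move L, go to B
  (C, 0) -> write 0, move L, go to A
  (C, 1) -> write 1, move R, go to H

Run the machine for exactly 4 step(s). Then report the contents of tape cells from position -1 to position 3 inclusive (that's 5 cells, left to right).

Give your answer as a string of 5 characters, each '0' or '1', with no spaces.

Step 1: in state A at pos 2, read 1 -> (A,1)->write 0,move R,goto C. Now: state=C, head=3, tape[-2..4]=0100000 (head:      ^)
Step 2: in state C at pos 3, read 0 -> (C,0)->write 0,move L,goto A. Now: state=A, head=2, tape[-2..4]=0100000 (head:     ^)
Step 3: in state A at pos 2, read 0 -> (A,0)->write 1,move L,goto C. Now: state=C, head=1, tape[-2..4]=0100100 (head:    ^)
Step 4: in state C at pos 1, read 0 -> (C,0)->write 0,move L,goto A. Now: state=A, head=0, tape[-2..4]=0100100 (head:   ^)

Answer: 10010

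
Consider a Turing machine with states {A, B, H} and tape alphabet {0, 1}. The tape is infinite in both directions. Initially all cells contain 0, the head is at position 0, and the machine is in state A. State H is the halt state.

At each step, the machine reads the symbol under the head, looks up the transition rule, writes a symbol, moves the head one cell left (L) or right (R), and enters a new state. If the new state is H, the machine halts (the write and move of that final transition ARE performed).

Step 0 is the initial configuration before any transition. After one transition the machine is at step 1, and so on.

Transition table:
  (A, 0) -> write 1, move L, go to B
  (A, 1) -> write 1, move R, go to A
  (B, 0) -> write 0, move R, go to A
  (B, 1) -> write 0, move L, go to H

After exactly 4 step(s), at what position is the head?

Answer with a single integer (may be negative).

Answer: 0

Derivation:
Step 1: in state A at pos 0, read 0 -> (A,0)->write 1,move L,goto B. Now: state=B, head=-1, tape[-2..1]=0010 (head:  ^)
Step 2: in state B at pos -1, read 0 -> (B,0)->write 0,move R,goto A. Now: state=A, head=0, tape[-2..1]=0010 (head:   ^)
Step 3: in state A at pos 0, read 1 -> (A,1)->write 1,move R,goto A. Now: state=A, head=1, tape[-2..2]=00100 (head:    ^)
Step 4: in state A at pos 1, read 0 -> (A,0)->write 1,move L,goto B. Now: state=B, head=0, tape[-2..2]=00110 (head:   ^)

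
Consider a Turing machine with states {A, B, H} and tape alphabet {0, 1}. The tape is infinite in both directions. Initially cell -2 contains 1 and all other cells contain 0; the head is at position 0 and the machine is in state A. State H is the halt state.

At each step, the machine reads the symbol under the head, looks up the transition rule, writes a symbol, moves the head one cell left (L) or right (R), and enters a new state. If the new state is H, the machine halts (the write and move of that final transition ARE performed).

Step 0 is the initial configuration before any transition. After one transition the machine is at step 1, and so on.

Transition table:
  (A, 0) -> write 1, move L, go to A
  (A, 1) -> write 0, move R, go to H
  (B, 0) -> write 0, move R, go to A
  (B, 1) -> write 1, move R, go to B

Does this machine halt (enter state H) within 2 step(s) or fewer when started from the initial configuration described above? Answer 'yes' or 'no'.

Answer: no

Derivation:
Step 1: in state A at pos 0, read 0 -> (A,0)->write 1,move L,goto A. Now: state=A, head=-1, tape[-3..1]=01010 (head:   ^)
Step 2: in state A at pos -1, read 0 -> (A,0)->write 1,move L,goto A. Now: state=A, head=-2, tape[-3..1]=01110 (head:  ^)
After 2 step(s): state = A (not H) -> not halted within 2 -> no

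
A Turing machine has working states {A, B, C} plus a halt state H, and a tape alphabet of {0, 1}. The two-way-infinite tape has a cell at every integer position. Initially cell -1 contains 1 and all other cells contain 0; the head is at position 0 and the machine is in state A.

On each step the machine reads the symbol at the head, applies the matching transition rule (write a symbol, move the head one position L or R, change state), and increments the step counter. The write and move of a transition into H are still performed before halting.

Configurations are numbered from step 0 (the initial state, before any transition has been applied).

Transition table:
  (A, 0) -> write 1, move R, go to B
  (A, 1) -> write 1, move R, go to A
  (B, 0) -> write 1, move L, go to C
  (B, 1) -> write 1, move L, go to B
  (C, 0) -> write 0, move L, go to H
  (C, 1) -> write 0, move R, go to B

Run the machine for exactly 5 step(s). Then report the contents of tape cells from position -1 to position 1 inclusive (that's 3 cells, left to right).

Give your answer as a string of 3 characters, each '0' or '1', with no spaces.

Step 1: in state A at pos 0, read 0 -> (A,0)->write 1,move R,goto B. Now: state=B, head=1, tape[-2..2]=01100 (head:    ^)
Step 2: in state B at pos 1, read 0 -> (B,0)->write 1,move L,goto C. Now: state=C, head=0, tape[-2..2]=01110 (head:   ^)
Step 3: in state C at pos 0, read 1 -> (C,1)->write 0,move R,goto B. Now: state=B, head=1, tape[-2..2]=01010 (head:    ^)
Step 4: in state B at pos 1, read 1 -> (B,1)->write 1,move L,goto B. Now: state=B, head=0, tape[-2..2]=01010 (head:   ^)
Step 5: in state B at pos 0, read 0 -> (B,0)->write 1,move L,goto C. Now: state=C, head=-1, tape[-2..2]=01110 (head:  ^)

Answer: 111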